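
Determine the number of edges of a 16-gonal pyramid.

A pyramid on an n-gon base has one n-gon and n triangles: V = 16 + 1 = 17, E = 2·16 = 32, F = 16 + 1 = 17.

32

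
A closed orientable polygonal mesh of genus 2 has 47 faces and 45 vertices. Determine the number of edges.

For a closed orientable surface of genus 2, χ = 2 − 2·2 = -2.
E = V + F − (-2) = 45 + 47 − (-2) = 94.

94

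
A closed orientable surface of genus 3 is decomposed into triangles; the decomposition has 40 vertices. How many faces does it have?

88

χ = 2 − 2·3 = -4, and every face is a triangle so 3F = 2E.
V − E + F = -4 with E = 3F/2 gives 40 − (3/2 − 1)·F = -4, so F = 88 and E = 132.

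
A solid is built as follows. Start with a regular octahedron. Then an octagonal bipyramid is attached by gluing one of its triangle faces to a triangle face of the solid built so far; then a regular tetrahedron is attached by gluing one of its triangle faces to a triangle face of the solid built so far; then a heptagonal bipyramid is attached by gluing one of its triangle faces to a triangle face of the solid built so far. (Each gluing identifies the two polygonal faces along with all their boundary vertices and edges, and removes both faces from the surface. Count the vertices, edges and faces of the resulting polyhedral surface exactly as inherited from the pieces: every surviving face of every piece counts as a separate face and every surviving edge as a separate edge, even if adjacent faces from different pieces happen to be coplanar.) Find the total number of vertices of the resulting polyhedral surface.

A regular octahedron: V=6, E=12, F=8.
Attach an octagonal bipyramid (V=10, E=24, F=16) along a 3-gon: merge 3 vertices and 3 edges, delete both glued faces → V=13, E=33, F=22.
Attach a regular tetrahedron (V=4, E=6, F=4) along a 3-gon: merge 3 vertices and 3 edges, delete both glued faces → V=14, E=36, F=24.
Attach a heptagonal bipyramid (V=9, E=21, F=14) along a 3-gon: merge 3 vertices and 3 edges, delete both glued faces → V=20, E=54, F=36.
Check: V − E + F = 20 − 54 + 36 = 2.

20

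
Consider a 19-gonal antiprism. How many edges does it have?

An antiprism on an n-gon has two n-gon caps and 2n triangles: V = 2·19 = 38, E = 4·19 = 76, F = 2·19 + 2 = 40.

76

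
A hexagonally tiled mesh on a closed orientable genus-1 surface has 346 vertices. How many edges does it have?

519

χ = 2 − 2·1 = 0, and every face is a hexagon so 6F = 2E.
V − E + F = 0 with E = 6F/2 gives 346 − (6/2 − 1)·F = 0, so F = 173 and E = 519.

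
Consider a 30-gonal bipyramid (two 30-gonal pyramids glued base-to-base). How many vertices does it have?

A bipyramid over an n-gon has 2n triangular faces and n + 2 vertices: V = 30 + 2 = 32, E = 3·30 = 90, F = 2·30 = 60.

32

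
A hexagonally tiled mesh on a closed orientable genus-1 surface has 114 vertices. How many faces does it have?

57

χ = 2 − 2·1 = 0, and every face is a hexagon so 6F = 2E.
V − E + F = 0 with E = 6F/2 gives 114 − (6/2 − 1)·F = 0, so F = 57 and E = 171.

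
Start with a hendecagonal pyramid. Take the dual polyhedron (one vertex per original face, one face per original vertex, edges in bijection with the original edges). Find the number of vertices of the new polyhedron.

12

The base solid has V = 12, E = 22, F = 12.
The dual swaps V and F and preserves E: V′ = F = 12, E′ = E = 22, F′ = V = 12.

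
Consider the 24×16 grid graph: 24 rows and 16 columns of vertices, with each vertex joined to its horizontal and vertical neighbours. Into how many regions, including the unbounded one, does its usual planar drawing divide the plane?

The grid has V = 24·16 = 384 vertices and E = 24·15 + 16·23 = 728 edges.
F = 2 − V + E = 2 − 384 + 728 = 346.

346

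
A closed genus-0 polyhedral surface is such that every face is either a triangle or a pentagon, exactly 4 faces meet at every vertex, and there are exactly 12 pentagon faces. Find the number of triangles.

Let x be the number of triangles; then F = 12 + x.
Edge–face incidences: 2E = 5·12 + 3·x = 60 + 3x.
Every vertex has degree 4, so 4V = 2E.
Euler: V − E + F = 2 ⇒ (2E)/4 − E + (12 + x) = 2.
Multiply by 8: 2·(2E) − 4·(2E) + 8·(12 + x) = 16, i.e. 96 + 8x − 2·(60 + 3x) = 16.
Collecting terms: 2x − 24 = 16, so 2x = 40, so x = 20.
Then 2E = 60 + 3·20 = 120, so E = 60, V = 2E/4 = 30, F = 12 + 20 = 32.

20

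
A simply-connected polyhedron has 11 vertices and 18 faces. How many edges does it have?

27

Here V − E + F = 2.
E = V + F − (2) = 11 + 18 − (2) = 27.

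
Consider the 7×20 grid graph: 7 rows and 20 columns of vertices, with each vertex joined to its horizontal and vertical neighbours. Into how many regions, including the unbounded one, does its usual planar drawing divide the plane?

The grid has V = 7·20 = 140 vertices and E = 7·19 + 20·6 = 253 edges.
F = 2 − V + E = 2 − 140 + 253 = 115.

115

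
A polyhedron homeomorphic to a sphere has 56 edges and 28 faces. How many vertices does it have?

30

Here V − E + F = 2.
V = 2 + E − F = 2 + 56 − 28 = 30.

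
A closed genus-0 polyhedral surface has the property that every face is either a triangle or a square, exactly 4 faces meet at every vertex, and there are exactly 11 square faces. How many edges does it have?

34

Let x be the number of triangles; then F = 11 + x.
Edge–face incidences: 2E = 4·11 + 3·x = 44 + 3x.
Every vertex has degree 4, so 4V = 2E.
Euler: V − E + F = 2 ⇒ (2E)/4 − E + (11 + x) = 2.
Multiply by 8: 2·(2E) − 4·(2E) + 8·(11 + x) = 16, i.e. 88 + 8x − 2·(44 + 3x) = 16.
Collecting terms: 2x = 16, so x = 8.
Then 2E = 44 + 3·8 = 68, so E = 34, V = 2E/4 = 17, F = 11 + 8 = 19.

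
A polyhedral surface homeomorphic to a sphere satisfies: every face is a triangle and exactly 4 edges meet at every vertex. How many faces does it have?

Each face has 3 edges and each edge borders two faces, so 2E = 3F.
Each vertex has degree 4, so 4V = 2E and hence V = 3F/4.
Euler: V − E + F = 2 ⇒ (3F/4) − (3F/2) + F = 2.
Multiply by 8: (6 − 12 + 8)F = 16, i.e. 2F = 16.
So F = 8, E = 3·8/2 = 12, V = 3·8/4 = 6.

8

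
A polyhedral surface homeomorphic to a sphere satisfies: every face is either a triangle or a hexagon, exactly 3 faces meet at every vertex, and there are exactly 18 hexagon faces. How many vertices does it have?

Let x be the number of triangles; then F = 18 + x.
Edge–face incidences: 2E = 6·18 + 3·x = 108 + 3x.
Every vertex has degree 3, so 3V = 2E.
Euler: V − E + F = 2 ⇒ (2E)/3 − E + (18 + x) = 2.
Multiply by 6: 2·(2E) − 3·(2E) + 6·(18 + x) = 12, i.e. 108 + 6x − (108 + 3x) = 12.
Collecting terms: 3x = 12, so x = 4.
Then 2E = 108 + 3·4 = 120, so E = 60, V = 2E/3 = 40, F = 18 + 4 = 22.

40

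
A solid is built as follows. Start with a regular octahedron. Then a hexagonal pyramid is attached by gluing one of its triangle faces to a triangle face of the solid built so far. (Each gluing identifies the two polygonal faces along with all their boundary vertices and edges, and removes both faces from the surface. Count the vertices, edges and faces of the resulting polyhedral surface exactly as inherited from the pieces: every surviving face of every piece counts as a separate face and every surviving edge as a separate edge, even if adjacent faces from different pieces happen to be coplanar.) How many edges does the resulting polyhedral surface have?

A regular octahedron: V=6, E=12, F=8.
Attach a hexagonal pyramid (V=7, E=12, F=7) along a 3-gon: merge 3 vertices and 3 edges, delete both glued faces → V=10, E=21, F=13.
Check: V − E + F = 10 − 21 + 13 = 2.

21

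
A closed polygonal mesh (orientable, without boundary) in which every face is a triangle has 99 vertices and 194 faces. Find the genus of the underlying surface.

0

Every face is a triangle, so 2E = 3·194 = 582, giving E = 291.
χ = V − E + F = 99 − 291 + 194 = 2.
For a closed orientable surface χ = 2 − 2g, so g = (2 − (2))/2 = 0.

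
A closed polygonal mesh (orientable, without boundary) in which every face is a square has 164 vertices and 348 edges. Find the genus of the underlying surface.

6

Every face is a square and each edge borders two faces, so 4F = 2·348, giving F = 174.
χ = V − E + F = 164 − 348 + 174 = -10.
For a closed orientable surface χ = 2 − 2g, so g = (2 − (-10))/2 = 6.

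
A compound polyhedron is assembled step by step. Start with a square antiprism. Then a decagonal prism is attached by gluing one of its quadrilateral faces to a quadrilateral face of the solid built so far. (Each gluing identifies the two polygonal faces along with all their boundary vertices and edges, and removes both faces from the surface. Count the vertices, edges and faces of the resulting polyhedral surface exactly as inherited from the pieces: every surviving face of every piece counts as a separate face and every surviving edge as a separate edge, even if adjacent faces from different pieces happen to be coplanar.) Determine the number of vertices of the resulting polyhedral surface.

24

A square antiprism: V=8, E=16, F=10.
Attach a decagonal prism (V=20, E=30, F=12) along a 4-gon: merge 4 vertices and 4 edges, delete both glued faces → V=24, E=42, F=20.
Check: V − E + F = 24 − 42 + 20 = 2.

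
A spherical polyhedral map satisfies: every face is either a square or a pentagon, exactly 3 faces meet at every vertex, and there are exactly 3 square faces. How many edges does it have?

21

Let x be the number of pentagons; then F = 3 + x.
Edge–face incidences: 2E = 4·3 + 5·x = 12 + 5x.
Every vertex has degree 3, so 3V = 2E.
Euler: V − E + F = 2 ⇒ (2E)/3 − E + (3 + x) = 2.
Multiply by 6: 2·(2E) − 3·(2E) + 6·(3 + x) = 12, i.e. 18 + 6x − (12 + 5x) = 12.
Collecting terms: x + 6 = 12, so x = 6.
Then 2E = 12 + 5·6 = 42, so E = 21, V = 2E/3 = 14, F = 3 + 6 = 9.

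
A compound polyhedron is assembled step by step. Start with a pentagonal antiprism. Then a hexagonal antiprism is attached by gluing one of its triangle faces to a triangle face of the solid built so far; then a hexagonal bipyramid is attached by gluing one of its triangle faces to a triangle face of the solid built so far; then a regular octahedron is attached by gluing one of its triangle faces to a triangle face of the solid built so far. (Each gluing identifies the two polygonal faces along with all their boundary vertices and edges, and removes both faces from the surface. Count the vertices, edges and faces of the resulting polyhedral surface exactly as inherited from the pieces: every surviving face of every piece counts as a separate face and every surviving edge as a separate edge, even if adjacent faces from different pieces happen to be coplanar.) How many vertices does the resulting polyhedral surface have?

A pentagonal antiprism: V=10, E=20, F=12.
Attach a hexagonal antiprism (V=12, E=24, F=14) along a 3-gon: merge 3 vertices and 3 edges, delete both glued faces → V=19, E=41, F=24.
Attach a hexagonal bipyramid (V=8, E=18, F=12) along a 3-gon: merge 3 vertices and 3 edges, delete both glued faces → V=24, E=56, F=34.
Attach a regular octahedron (V=6, E=12, F=8) along a 3-gon: merge 3 vertices and 3 edges, delete both glued faces → V=27, E=65, F=40.
Check: V − E + F = 27 − 65 + 40 = 2.

27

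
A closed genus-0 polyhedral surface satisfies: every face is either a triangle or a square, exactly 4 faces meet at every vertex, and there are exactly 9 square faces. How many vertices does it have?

15

Let x be the number of triangles; then F = 9 + x.
Edge–face incidences: 2E = 4·9 + 3·x = 36 + 3x.
Every vertex has degree 4, so 4V = 2E.
Euler: V − E + F = 2 ⇒ (2E)/4 − E + (9 + x) = 2.
Multiply by 8: 2·(2E) − 4·(2E) + 8·(9 + x) = 16, i.e. 72 + 8x − 2·(36 + 3x) = 16.
Collecting terms: 2x = 16, so x = 8.
Then 2E = 36 + 3·8 = 60, so E = 30, V = 2E/4 = 15, F = 9 + 8 = 17.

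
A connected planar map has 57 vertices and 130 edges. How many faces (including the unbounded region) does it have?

75

Euler's formula for a connected plane graph: V − E + F = 2, so F = 2 − 57 + 130 = 75.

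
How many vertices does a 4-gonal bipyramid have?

A bipyramid over an n-gon has 2n triangular faces and n + 2 vertices: V = 4 + 2 = 6, E = 3·4 = 12, F = 2·4 = 8.

6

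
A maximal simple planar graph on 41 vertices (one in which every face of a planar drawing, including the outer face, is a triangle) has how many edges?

117

In a plane triangulation 3F = 2E and V − E + F = 2, so E = 3V − 6 = 3·41 − 6 = 117.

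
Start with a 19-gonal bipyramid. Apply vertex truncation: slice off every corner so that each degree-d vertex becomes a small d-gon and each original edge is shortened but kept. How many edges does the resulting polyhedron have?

171

The base solid has V = 21, E = 57, F = 38.
Truncation replaces each original edge-end by a new vertex, so V′ = 2E = 114.
Each original edge survives, and each old vertex of degree d contributes d new edges; summing degrees gives Σd = 2E, so E′ = E + 2E = 3E = 171.
Each original face survives and each original vertex becomes one new face: F′ = F + V = 59.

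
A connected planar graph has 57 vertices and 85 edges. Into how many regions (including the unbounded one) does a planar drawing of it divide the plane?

30

Euler's formula for a connected plane graph: V − E + F = 2, so F = 2 − 57 + 85 = 30.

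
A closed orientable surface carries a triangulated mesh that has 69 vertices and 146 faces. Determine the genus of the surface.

3

Every face is a triangle, so 2E = 3·146 = 438, giving E = 219.
χ = V − E + F = 69 − 219 + 146 = -4.
For a closed orientable surface χ = 2 − 2g, so g = (2 − (-4))/2 = 3.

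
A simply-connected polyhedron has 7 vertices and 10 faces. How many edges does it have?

Here V − E + F = 2.
E = V + F − (2) = 7 + 10 − (2) = 15.

15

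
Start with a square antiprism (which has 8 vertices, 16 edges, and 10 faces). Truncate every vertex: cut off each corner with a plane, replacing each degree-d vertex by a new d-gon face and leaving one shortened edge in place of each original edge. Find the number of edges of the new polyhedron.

Truncation replaces each original edge-end by a new vertex, so V′ = 2E = 32.
Each original edge survives, and each old vertex of degree d contributes d new edges; summing degrees gives Σd = 2E, so E′ = E + 2E = 3E = 48.
Each original face survives and each original vertex becomes one new face: F′ = F + V = 18.

48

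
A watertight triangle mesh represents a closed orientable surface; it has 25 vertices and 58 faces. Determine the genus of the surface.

3

Every face is a triangle, so 2E = 3·58 = 174, giving E = 87.
χ = V − E + F = 25 − 87 + 58 = -4.
For a closed orientable surface χ = 2 − 2g, so g = (2 − (-4))/2 = 3.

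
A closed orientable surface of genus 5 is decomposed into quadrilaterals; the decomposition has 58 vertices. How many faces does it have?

χ = 2 − 2·5 = -8, and every face is a square so 4F = 2E.
V − E + F = -8 with E = 4F/2 gives 58 − (4/2 − 1)·F = -8, so F = 66 and E = 132.

66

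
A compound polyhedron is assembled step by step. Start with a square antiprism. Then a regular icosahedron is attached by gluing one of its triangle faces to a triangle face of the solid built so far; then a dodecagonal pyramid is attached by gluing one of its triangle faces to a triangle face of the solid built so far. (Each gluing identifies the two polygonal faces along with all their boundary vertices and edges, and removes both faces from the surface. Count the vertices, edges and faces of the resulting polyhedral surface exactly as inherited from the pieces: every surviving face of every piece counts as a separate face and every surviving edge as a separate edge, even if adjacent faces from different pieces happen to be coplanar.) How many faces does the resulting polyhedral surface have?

39

A square antiprism: V=8, E=16, F=10.
Attach a regular icosahedron (V=12, E=30, F=20) along a 3-gon: merge 3 vertices and 3 edges, delete both glued faces → V=17, E=43, F=28.
Attach a dodecagonal pyramid (V=13, E=24, F=13) along a 3-gon: merge 3 vertices and 3 edges, delete both glued faces → V=27, E=64, F=39.
Check: V − E + F = 27 − 64 + 39 = 2.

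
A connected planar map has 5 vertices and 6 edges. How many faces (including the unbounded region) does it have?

3

Euler's formula for a connected plane graph: V − E + F = 2, so F = 2 − 5 + 6 = 3.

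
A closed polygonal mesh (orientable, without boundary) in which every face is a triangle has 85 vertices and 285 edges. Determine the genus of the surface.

Every face is a triangle and each edge borders two faces, so 3F = 2·285, giving F = 190.
χ = V − E + F = 85 − 285 + 190 = -10.
For a closed orientable surface χ = 2 − 2g, so g = (2 − (-10))/2 = 6.

6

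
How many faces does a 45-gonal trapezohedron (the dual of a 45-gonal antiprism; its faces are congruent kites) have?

The n-trapezohedron (dual of the n-antiprism) has V = 2·45 + 2 = 92, E = 4·45 = 180, F = 2·45 = 90.
Check: V − E + F = 92 − 180 + 90 = 2.

90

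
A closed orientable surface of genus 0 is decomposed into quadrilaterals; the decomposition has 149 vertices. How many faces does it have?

χ = 2 − 2·0 = 2, and every face is a square so 4F = 2E.
V − E + F = 2 with E = 4F/2 gives 149 − (4/2 − 1)·F = 2, so F = 147 and E = 294.

147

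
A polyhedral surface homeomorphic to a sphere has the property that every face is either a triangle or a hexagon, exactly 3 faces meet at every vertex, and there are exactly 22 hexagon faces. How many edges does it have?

72

Let x be the number of triangles; then F = 22 + x.
Edge–face incidences: 2E = 6·22 + 3·x = 132 + 3x.
Every vertex has degree 3, so 3V = 2E.
Euler: V − E + F = 2 ⇒ (2E)/3 − E + (22 + x) = 2.
Multiply by 6: 2·(2E) − 3·(2E) + 6·(22 + x) = 12, i.e. 132 + 6x − (132 + 3x) = 12.
Collecting terms: 3x = 12, so x = 4.
Then 2E = 132 + 3·4 = 144, so E = 72, V = 2E/3 = 48, F = 22 + 4 = 26.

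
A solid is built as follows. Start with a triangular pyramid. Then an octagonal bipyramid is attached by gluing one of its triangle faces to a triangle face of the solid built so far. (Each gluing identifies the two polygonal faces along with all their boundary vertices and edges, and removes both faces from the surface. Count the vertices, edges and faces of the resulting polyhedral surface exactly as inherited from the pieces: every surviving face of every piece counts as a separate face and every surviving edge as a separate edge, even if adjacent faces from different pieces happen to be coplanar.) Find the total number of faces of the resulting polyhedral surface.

18

A triangular pyramid: V=4, E=6, F=4.
Attach an octagonal bipyramid (V=10, E=24, F=16) along a 3-gon: merge 3 vertices and 3 edges, delete both glued faces → V=11, E=27, F=18.
Check: V − E + F = 11 − 27 + 18 = 2.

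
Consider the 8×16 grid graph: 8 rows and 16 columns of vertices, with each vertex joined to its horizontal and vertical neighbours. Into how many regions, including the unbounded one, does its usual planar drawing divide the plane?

The grid has V = 8·16 = 128 vertices and E = 8·15 + 16·7 = 232 edges.
F = 2 − V + E = 2 − 128 + 232 = 106.

106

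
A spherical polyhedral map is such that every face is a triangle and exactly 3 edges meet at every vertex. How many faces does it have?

Each face has 3 edges and each edge borders two faces, so 2E = 3F.
Each vertex has degree 3, so 3V = 2E and hence V = 3F/3.
Euler: V − E + F = 2 ⇒ (3F/3) − (3F/2) + F = 2.
Multiply by 6: (6 − 9 + 6)F = 12, i.e. 3F = 12.
So F = 4, E = 3·4/2 = 6, V = 3·4/3 = 4.

4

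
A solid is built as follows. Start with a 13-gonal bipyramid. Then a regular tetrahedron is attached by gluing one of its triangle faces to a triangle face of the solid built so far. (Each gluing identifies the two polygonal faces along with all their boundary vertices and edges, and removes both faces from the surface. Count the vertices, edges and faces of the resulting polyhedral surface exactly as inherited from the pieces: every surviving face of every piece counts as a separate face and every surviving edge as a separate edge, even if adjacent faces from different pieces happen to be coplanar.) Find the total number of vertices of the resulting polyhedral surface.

A 13-gonal bipyramid: V=15, E=39, F=26.
Attach a regular tetrahedron (V=4, E=6, F=4) along a 3-gon: merge 3 vertices and 3 edges, delete both glued faces → V=16, E=42, F=28.
Check: V − E + F = 16 − 42 + 28 = 2.

16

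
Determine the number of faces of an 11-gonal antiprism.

24

An antiprism on an n-gon has two n-gon caps and 2n triangles: V = 2·11 = 22, E = 4·11 = 44, F = 2·11 + 2 = 24.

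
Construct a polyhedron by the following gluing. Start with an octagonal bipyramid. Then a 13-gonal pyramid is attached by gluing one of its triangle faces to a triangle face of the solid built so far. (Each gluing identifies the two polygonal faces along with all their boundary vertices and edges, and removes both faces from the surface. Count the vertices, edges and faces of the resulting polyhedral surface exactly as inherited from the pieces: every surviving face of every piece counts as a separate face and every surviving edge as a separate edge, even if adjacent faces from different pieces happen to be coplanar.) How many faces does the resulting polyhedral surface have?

28

An octagonal bipyramid: V=10, E=24, F=16.
Attach a 13-gonal pyramid (V=14, E=26, F=14) along a 3-gon: merge 3 vertices and 3 edges, delete both glued faces → V=21, E=47, F=28.
Check: V − E + F = 21 − 47 + 28 = 2.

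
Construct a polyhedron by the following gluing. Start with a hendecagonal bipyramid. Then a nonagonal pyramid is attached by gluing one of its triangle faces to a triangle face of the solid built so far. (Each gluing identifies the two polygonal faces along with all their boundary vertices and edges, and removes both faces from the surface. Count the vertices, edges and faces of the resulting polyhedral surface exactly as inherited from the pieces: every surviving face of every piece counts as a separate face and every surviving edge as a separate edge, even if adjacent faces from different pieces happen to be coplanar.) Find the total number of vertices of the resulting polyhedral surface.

20

A hendecagonal bipyramid: V=13, E=33, F=22.
Attach a nonagonal pyramid (V=10, E=18, F=10) along a 3-gon: merge 3 vertices and 3 edges, delete both glued faces → V=20, E=48, F=30.
Check: V − E + F = 20 − 48 + 30 = 2.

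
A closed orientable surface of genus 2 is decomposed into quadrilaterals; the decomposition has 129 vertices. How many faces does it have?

χ = 2 − 2·2 = -2, and every face is a square so 4F = 2E.
V − E + F = -2 with E = 4F/2 gives 129 − (4/2 − 1)·F = -2, so F = 131 and E = 262.

131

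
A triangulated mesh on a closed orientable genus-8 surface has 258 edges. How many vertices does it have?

72

χ = 2 − 2·8 = -14, and every face is a triangle so 3F = 2E.
F = 2E/3 = 172. Then V = -14 + E − F = -14 + 258 − 172 = 72.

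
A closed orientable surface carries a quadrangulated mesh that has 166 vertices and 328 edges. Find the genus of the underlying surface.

0

Every face is a square and each edge borders two faces, so 4F = 2·328, giving F = 164.
χ = V − E + F = 166 − 328 + 164 = 2.
For a closed orientable surface χ = 2 − 2g, so g = (2 − (2))/2 = 0.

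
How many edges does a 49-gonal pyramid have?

A pyramid on an n-gon base has one n-gon and n triangles: V = 49 + 1 = 50, E = 2·49 = 98, F = 49 + 1 = 50.

98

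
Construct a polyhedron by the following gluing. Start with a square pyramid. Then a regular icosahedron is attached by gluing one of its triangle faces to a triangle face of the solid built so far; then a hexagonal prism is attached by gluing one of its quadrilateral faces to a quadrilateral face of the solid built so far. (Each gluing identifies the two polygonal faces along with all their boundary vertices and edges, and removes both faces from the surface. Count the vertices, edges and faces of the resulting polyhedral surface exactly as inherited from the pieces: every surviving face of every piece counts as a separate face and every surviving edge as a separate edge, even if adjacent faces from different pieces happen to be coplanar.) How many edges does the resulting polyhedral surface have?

A square pyramid: V=5, E=8, F=5.
Attach a regular icosahedron (V=12, E=30, F=20) along a 3-gon: merge 3 vertices and 3 edges, delete both glued faces → V=14, E=35, F=23.
Attach a hexagonal prism (V=12, E=18, F=8) along a 4-gon: merge 4 vertices and 4 edges, delete both glued faces → V=22, E=49, F=29.
Check: V − E + F = 22 − 49 + 29 = 2.

49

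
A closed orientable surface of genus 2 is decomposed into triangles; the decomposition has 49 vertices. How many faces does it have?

102

χ = 2 − 2·2 = -2, and every face is a triangle so 3F = 2E.
V − E + F = -2 with E = 3F/2 gives 49 − (3/2 − 1)·F = -2, so F = 102 and E = 153.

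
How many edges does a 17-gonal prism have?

51

A prism on an n-gon has two n-gon bases and n rectangular sides: V = 2·17 = 34, E = 3·17 = 51, F = 17 + 2 = 19.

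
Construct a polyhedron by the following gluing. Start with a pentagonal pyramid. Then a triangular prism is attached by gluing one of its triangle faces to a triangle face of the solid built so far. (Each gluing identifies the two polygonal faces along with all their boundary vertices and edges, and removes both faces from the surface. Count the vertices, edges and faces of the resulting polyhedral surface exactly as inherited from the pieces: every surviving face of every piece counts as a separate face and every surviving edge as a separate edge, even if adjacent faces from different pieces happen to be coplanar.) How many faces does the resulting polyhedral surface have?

9

A pentagonal pyramid: V=6, E=10, F=6.
Attach a triangular prism (V=6, E=9, F=5) along a 3-gon: merge 3 vertices and 3 edges, delete both glued faces → V=9, E=16, F=9.
Check: V − E + F = 9 − 16 + 9 = 2.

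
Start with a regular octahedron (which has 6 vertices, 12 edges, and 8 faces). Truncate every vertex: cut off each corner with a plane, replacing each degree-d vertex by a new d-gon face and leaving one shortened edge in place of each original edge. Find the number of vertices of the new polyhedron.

24

Truncation replaces each original edge-end by a new vertex, so V′ = 2E = 24.
Each original edge survives, and each old vertex of degree d contributes d new edges; summing degrees gives Σd = 2E, so E′ = E + 2E = 3E = 36.
Each original face survives and each original vertex becomes one new face: F′ = F + V = 14.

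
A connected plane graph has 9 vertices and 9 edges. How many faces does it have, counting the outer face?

Euler's formula for a connected plane graph: V − E + F = 2, so F = 2 − 9 + 9 = 2.

2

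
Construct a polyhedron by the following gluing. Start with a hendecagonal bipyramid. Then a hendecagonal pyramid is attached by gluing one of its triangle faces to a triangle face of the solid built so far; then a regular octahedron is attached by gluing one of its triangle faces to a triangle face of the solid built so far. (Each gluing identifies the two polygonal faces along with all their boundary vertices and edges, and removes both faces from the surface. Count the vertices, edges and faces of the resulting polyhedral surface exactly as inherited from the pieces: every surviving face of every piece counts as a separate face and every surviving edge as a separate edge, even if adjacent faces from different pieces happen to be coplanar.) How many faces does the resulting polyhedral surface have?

A hendecagonal bipyramid: V=13, E=33, F=22.
Attach a hendecagonal pyramid (V=12, E=22, F=12) along a 3-gon: merge 3 vertices and 3 edges, delete both glued faces → V=22, E=52, F=32.
Attach a regular octahedron (V=6, E=12, F=8) along a 3-gon: merge 3 vertices and 3 edges, delete both glued faces → V=25, E=61, F=38.
Check: V − E + F = 25 − 61 + 38 = 2.

38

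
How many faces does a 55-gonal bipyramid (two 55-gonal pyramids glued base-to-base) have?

A bipyramid over an n-gon has 2n triangular faces and n + 2 vertices: V = 55 + 2 = 57, E = 3·55 = 165, F = 2·55 = 110.
Check: V − E + F = 57 − 165 + 110 = 2.

110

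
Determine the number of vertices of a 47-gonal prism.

94

A prism on an n-gon has two n-gon bases and n rectangular sides: V = 2·47 = 94, E = 3·47 = 141, F = 47 + 2 = 49.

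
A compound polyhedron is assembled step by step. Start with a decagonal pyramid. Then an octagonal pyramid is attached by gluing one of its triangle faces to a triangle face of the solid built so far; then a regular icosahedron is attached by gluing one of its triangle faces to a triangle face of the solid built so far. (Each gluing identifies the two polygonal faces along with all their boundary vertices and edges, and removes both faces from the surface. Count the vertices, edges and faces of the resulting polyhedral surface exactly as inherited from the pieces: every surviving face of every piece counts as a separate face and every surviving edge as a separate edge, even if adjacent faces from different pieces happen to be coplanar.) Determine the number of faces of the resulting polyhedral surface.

A decagonal pyramid: V=11, E=20, F=11.
Attach an octagonal pyramid (V=9, E=16, F=9) along a 3-gon: merge 3 vertices and 3 edges, delete both glued faces → V=17, E=33, F=18.
Attach a regular icosahedron (V=12, E=30, F=20) along a 3-gon: merge 3 vertices and 3 edges, delete both glued faces → V=26, E=60, F=36.
Check: V − E + F = 26 − 60 + 36 = 2.

36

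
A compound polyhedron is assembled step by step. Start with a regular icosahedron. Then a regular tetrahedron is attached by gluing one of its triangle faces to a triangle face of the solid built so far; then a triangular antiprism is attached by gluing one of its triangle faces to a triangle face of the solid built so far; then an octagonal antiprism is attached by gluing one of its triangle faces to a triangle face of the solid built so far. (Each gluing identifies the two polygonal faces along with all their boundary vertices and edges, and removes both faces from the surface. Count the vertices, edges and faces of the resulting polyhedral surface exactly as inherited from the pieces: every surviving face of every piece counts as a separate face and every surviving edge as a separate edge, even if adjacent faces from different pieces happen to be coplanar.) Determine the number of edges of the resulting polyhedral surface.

71

A regular icosahedron: V=12, E=30, F=20.
Attach a regular tetrahedron (V=4, E=6, F=4) along a 3-gon: merge 3 vertices and 3 edges, delete both glued faces → V=13, E=33, F=22.
Attach a triangular antiprism (V=6, E=12, F=8) along a 3-gon: merge 3 vertices and 3 edges, delete both glued faces → V=16, E=42, F=28.
Attach an octagonal antiprism (V=16, E=32, F=18) along a 3-gon: merge 3 vertices and 3 edges, delete both glued faces → V=29, E=71, F=44.
Check: V − E + F = 29 − 71 + 44 = 2.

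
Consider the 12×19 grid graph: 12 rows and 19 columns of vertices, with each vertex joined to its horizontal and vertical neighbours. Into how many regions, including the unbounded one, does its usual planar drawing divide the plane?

The grid has V = 12·19 = 228 vertices and E = 12·18 + 19·11 = 425 edges.
F = 2 − V + E = 2 − 228 + 425 = 199.

199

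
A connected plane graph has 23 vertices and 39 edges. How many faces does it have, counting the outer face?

Euler's formula for a connected plane graph: V − E + F = 2, so F = 2 − 23 + 39 = 18.

18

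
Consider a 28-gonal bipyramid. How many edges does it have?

A bipyramid over an n-gon has 2n triangular faces and n + 2 vertices: V = 28 + 2 = 30, E = 3·28 = 84, F = 2·28 = 56.
Check: V − E + F = 30 − 84 + 56 = 2.

84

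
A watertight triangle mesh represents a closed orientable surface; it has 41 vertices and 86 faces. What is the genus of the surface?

Every face is a triangle, so 2E = 3·86 = 258, giving E = 129.
χ = V − E + F = 41 − 129 + 86 = -2.
For a closed orientable surface χ = 2 − 2g, so g = (2 − (-2))/2 = 2.

2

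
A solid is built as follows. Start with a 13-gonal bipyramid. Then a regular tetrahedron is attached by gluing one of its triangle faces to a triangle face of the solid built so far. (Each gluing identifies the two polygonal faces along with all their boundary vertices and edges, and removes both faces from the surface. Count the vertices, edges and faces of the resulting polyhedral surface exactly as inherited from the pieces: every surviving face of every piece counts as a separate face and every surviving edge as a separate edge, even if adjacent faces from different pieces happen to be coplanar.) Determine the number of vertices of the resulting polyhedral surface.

16

A 13-gonal bipyramid: V=15, E=39, F=26.
Attach a regular tetrahedron (V=4, E=6, F=4) along a 3-gon: merge 3 vertices and 3 edges, delete both glued faces → V=16, E=42, F=28.
Check: V − E + F = 16 − 42 + 28 = 2.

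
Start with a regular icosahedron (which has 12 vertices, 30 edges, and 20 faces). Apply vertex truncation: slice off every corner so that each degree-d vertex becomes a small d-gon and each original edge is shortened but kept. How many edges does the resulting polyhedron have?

Truncation replaces each original edge-end by a new vertex, so V′ = 2E = 60.
Each original edge survives, and each old vertex of degree d contributes d new edges; summing degrees gives Σd = 2E, so E′ = E + 2E = 3E = 90.
Each original face survives and each original vertex becomes one new face: F′ = F + V = 32.

90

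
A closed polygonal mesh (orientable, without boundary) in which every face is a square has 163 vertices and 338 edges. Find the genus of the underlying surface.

Every face is a square and each edge borders two faces, so 4F = 2·338, giving F = 169.
χ = V − E + F = 163 − 338 + 169 = -6.
For a closed orientable surface χ = 2 − 2g, so g = (2 − (-6))/2 = 4.

4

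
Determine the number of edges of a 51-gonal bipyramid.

A bipyramid over an n-gon has 2n triangular faces and n + 2 vertices: V = 51 + 2 = 53, E = 3·51 = 153, F = 2·51 = 102.

153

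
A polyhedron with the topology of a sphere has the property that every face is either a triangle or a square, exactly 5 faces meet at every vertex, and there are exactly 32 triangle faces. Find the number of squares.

6

Let x be the number of squares; then F = 32 + x.
Edge–face incidences: 2E = 3·32 + 4·x = 96 + 4x.
Every vertex has degree 5, so 5V = 2E.
Euler: V − E + F = 2 ⇒ (2E)/5 − E + (32 + x) = 2.
Multiply by 10: 2·(2E) − 5·(2E) + 10·(32 + x) = 20, i.e. 320 + 10x − 3·(96 + 4x) = 20.
Collecting terms: −2x + 32 = 20, so −2x = −12, so x = 6.
Then 2E = 96 + 4·6 = 120, so E = 60, V = 2E/5 = 24, F = 32 + 6 = 38.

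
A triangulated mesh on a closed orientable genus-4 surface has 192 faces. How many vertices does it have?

χ = 2 − 2·4 = -6, and every face is a triangle so 3F = 2E.
E = 3·192/2 = 288. Then V = -6 + E − F = -6 + 288 − 192 = 90.

90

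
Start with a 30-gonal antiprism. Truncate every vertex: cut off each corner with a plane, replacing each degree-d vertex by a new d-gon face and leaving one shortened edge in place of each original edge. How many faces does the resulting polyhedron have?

122

The base solid has V = 60, E = 120, F = 62.
Truncation replaces each original edge-end by a new vertex, so V′ = 2E = 240.
Each original edge survives, and each old vertex of degree d contributes d new edges; summing degrees gives Σd = 2E, so E′ = E + 2E = 3E = 360.
Each original face survives and each original vertex becomes one new face: F′ = F + V = 122.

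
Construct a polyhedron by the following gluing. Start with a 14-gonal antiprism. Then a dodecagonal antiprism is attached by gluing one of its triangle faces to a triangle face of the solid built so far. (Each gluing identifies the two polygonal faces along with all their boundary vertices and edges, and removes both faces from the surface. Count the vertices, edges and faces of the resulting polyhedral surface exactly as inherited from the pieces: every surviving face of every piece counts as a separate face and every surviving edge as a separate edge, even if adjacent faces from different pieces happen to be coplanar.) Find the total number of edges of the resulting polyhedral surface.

101

A 14-gonal antiprism: V=28, E=56, F=30.
Attach a dodecagonal antiprism (V=24, E=48, F=26) along a 3-gon: merge 3 vertices and 3 edges, delete both glued faces → V=49, E=101, F=54.
Check: V − E + F = 49 − 101 + 54 = 2.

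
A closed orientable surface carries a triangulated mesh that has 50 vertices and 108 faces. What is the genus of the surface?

3

Every face is a triangle, so 2E = 3·108 = 324, giving E = 162.
χ = V − E + F = 50 − 162 + 108 = -4.
For a closed orientable surface χ = 2 − 2g, so g = (2 − (-4))/2 = 3.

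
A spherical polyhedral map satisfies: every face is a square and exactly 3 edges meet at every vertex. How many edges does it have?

12

Each face has 4 edges and each edge borders two faces, so 2E = 4F.
Each vertex has degree 3, so 3V = 2E and hence V = 4F/3.
Euler: V − E + F = 2 ⇒ (4F/3) − (4F/2) + F = 2.
Multiply by 6: (8 − 12 + 6)F = 12, i.e. 2F = 12.
So F = 6, E = 4·6/2 = 12, V = 4·6/3 = 8.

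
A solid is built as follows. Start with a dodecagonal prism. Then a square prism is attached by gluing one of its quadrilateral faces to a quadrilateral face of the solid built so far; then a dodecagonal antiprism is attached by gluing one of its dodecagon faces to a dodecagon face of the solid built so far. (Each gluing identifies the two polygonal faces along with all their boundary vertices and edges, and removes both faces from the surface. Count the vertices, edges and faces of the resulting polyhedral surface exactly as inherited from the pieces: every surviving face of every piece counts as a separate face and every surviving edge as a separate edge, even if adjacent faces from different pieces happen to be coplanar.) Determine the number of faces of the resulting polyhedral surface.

42

A dodecagonal prism: V=24, E=36, F=14.
Attach a square prism (V=8, E=12, F=6) along a 4-gon: merge 4 vertices and 4 edges, delete both glued faces → V=28, E=44, F=18.
Attach a dodecagonal antiprism (V=24, E=48, F=26) along a 12-gon: merge 12 vertices and 12 edges, delete both glued faces → V=40, E=80, F=42.
Check: V − E + F = 40 − 80 + 42 = 2.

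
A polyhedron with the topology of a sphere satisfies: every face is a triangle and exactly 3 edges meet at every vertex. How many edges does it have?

6

Each face has 3 edges and each edge borders two faces, so 2E = 3F.
Each vertex has degree 3, so 3V = 2E and hence V = 3F/3.
Euler: V − E + F = 2 ⇒ (3F/3) − (3F/2) + F = 2.
Multiply by 6: (6 − 9 + 6)F = 12, i.e. 3F = 12.
So F = 4, E = 3·4/2 = 6, V = 3·4/3 = 4.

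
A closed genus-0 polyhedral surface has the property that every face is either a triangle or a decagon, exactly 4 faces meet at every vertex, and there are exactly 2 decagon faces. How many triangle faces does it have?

Let x be the number of triangles; then F = 2 + x.
Edge–face incidences: 2E = 10·2 + 3·x = 20 + 3x.
Every vertex has degree 4, so 4V = 2E.
Euler: V − E + F = 2 ⇒ (2E)/4 − E + (2 + x) = 2.
Multiply by 8: 2·(2E) − 4·(2E) + 8·(2 + x) = 16, i.e. 16 + 8x − 2·(20 + 3x) = 16.
Collecting terms: 2x − 24 = 16, so 2x = 40, so x = 20.
Then 2E = 20 + 3·20 = 80, so E = 40, V = 2E/4 = 20, F = 2 + 20 = 22.

20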